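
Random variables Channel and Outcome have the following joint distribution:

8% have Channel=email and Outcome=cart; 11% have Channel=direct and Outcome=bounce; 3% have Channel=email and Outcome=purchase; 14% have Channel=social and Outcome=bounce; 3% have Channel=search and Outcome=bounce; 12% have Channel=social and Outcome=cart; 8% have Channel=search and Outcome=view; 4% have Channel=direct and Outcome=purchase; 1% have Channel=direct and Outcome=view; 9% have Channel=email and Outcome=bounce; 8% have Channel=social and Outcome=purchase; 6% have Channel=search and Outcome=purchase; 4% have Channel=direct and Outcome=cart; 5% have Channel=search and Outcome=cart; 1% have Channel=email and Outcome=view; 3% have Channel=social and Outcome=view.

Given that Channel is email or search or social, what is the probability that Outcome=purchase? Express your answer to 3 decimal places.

P(Channel=email) = 0.09 + 0.01 + 0.08 + 0.03 = 0.21.
P(Channel=search) = 0.03 + 0.08 + 0.05 + 0.06 = 0.22.
P(Channel=social) = 0.14 + 0.03 + 0.12 + 0.08 = 0.37.
P(Channel ∈ {email, search, social}) = 0.21 + 0.22 + 0.37 = 0.80; P(Outcome=purchase, Channel ∈ {email, search, social}) = 0.03 + 0.06 + 0.08 = 0.17.
P(Outcome=purchase | Channel ∈ {email, search, social}) = 0.17/0.80 = 0.213.

0.213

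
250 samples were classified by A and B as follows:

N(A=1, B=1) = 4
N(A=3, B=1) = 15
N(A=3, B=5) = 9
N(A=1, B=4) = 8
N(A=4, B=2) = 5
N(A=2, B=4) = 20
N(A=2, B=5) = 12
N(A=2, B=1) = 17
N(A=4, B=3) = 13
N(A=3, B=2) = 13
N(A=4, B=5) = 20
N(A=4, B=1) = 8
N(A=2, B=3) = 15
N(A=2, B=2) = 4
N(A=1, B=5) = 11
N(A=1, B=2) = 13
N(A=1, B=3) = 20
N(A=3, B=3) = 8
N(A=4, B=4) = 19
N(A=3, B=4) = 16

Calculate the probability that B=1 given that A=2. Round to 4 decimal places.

Total with A=2: 17 + 4 + 15 + 20 + 12 = 68.
P(B=1 | A=2) = 17/68 = 0.2500.

0.2500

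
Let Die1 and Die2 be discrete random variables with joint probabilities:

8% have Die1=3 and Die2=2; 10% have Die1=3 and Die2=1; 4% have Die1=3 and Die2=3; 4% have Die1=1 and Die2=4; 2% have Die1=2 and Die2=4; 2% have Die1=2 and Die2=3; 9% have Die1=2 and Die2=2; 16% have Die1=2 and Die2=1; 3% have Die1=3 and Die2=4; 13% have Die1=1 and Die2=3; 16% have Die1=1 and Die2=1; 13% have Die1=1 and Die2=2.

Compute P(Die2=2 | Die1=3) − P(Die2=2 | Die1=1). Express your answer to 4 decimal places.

P(Die1=3) = 0.10 + 0.08 + 0.04 + 0.03 = 0.25; P(Die2=2 | Die1=3) = 0.08/0.25 = 0.32000.
P(Die1=1) = 0.16 + 0.13 + 0.13 + 0.04 = 0.46; P(Die2=2 | Die1=1) = 0.13/0.46 = 0.28261.
Difference = 0.0374.

0.0374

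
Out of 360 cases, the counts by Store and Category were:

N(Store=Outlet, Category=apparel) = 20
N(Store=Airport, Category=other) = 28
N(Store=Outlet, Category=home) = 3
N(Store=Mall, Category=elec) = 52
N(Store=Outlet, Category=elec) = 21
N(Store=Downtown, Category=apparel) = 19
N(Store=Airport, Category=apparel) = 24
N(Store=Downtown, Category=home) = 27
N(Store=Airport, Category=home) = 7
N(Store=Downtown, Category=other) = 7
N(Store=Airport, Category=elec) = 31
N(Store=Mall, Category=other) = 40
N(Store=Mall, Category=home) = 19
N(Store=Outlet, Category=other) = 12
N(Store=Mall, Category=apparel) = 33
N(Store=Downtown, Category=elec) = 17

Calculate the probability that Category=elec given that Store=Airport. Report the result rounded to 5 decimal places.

0.34444

Total with Store=Airport: 24 + 31 + 7 + 28 = 90.
P(Category=elec | Store=Airport) = 31/90 = 0.34444.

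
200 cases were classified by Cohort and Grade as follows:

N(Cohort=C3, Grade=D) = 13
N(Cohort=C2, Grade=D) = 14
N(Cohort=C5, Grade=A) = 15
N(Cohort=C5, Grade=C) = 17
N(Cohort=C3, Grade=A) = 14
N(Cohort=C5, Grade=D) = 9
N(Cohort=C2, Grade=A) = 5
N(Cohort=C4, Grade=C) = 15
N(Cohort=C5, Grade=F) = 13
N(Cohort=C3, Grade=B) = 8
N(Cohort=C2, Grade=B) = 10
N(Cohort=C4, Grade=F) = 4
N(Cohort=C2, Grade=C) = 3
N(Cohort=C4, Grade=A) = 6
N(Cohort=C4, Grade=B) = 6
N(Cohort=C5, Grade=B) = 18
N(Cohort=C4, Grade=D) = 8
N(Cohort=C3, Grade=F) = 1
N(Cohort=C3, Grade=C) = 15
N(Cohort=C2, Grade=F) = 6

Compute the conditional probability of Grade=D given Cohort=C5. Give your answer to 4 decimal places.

0.1250

Total with Cohort=C5: 15 + 18 + 17 + 9 + 13 = 72.
P(Grade=D | Cohort=C5) = 9/72 = 0.1250.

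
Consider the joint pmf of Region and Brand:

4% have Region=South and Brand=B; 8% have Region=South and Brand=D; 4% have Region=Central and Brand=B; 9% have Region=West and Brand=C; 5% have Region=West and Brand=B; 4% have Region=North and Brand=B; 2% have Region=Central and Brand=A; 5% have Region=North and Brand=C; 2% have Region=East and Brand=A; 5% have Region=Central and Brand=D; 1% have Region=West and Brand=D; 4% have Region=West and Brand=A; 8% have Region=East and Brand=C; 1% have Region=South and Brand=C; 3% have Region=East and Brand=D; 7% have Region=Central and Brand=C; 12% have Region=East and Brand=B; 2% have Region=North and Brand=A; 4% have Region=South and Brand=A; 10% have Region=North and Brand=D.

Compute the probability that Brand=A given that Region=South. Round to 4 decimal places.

P(Region=South) = 0.04 + 0.04 + 0.01 + 0.08 = 0.17.
P(Brand=A | Region=South) = 0.04/0.17 = 0.2353.

0.2353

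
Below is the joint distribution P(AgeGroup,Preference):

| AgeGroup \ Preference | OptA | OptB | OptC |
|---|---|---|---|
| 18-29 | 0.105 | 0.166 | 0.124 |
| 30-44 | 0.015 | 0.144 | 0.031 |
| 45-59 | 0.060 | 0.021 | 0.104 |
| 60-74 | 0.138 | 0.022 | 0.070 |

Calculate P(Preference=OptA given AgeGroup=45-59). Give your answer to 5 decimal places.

P(AgeGroup=45-59) = 0.060 + 0.021 + 0.104 = 0.185.
P(Preference=OptA | AgeGroup=45-59) = 0.060/0.185 = 0.32432.

0.32432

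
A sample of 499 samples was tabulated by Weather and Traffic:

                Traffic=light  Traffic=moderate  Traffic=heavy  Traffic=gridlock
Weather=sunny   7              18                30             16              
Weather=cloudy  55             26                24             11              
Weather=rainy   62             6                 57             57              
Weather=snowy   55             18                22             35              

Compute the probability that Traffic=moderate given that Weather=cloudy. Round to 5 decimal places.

Total with Weather=cloudy: 55 + 26 + 24 + 11 = 116.
P(Traffic=moderate | Weather=cloudy) = 26/116 = 0.22414.

0.22414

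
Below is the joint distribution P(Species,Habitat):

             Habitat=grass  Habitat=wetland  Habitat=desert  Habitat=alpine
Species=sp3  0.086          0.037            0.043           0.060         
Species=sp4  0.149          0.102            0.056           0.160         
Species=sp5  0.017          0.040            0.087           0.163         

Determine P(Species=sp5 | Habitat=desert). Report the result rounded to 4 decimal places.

0.4677

P(Habitat=desert) = 0.043 + 0.056 + 0.087 = 0.186.
P(Species=sp5 | Habitat=desert) = 0.087/0.186 = 0.4677.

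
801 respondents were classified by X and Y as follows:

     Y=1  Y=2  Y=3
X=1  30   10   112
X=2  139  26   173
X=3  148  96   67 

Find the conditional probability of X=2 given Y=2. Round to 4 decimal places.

Total with Y=2: 10 + 26 + 96 = 132.
P(X=2 | Y=2) = 26/132 = 0.1970.

0.1970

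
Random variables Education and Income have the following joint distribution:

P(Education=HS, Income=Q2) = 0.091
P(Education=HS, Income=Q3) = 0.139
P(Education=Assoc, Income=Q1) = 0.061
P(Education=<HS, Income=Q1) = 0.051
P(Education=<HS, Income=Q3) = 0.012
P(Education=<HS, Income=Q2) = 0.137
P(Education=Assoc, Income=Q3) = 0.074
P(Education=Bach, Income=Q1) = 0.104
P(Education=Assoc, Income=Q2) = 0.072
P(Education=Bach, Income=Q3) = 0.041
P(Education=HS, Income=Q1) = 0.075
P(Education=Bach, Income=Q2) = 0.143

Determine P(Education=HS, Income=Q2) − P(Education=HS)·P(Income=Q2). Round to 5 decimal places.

-0.04412

P(Education=HS) = 0.075 + 0.091 + 0.139 = 0.305.
P(Income=Q2) = 0.137 + 0.091 + 0.072 + 0.143 = 0.443.
P(Education=HS, Income=Q2) − P(Education=HS)P(Income=Q2) = 0.091 − 0.305×0.443 = -0.04412.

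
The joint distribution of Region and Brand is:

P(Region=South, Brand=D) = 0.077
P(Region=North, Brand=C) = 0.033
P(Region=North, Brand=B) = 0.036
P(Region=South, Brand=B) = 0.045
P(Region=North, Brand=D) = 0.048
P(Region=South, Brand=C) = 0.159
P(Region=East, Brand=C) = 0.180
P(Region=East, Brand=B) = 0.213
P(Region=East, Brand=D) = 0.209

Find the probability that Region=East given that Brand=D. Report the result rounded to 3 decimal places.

0.626

P(Brand=D) = 0.048 + 0.077 + 0.209 = 0.334.
P(Region=East | Brand=D) = 0.209/0.334 = 0.626.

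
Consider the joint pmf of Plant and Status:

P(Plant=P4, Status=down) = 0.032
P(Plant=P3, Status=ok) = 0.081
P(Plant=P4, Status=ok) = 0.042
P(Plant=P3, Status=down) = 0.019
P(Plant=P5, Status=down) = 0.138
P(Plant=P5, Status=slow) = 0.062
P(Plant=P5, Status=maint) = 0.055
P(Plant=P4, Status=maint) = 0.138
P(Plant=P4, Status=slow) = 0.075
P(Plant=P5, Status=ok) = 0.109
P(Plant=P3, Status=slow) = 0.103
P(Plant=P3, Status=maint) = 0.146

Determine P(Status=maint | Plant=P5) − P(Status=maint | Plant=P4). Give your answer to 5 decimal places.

-0.32974

P(Plant=P5) = 0.109 + 0.062 + 0.138 + 0.055 = 0.364; P(Status=maint | Plant=P5) = 0.055/0.364 = 0.151099.
P(Plant=P4) = 0.042 + 0.075 + 0.032 + 0.138 = 0.287; P(Status=maint | Plant=P4) = 0.138/0.287 = 0.480836.
Difference = -0.32974.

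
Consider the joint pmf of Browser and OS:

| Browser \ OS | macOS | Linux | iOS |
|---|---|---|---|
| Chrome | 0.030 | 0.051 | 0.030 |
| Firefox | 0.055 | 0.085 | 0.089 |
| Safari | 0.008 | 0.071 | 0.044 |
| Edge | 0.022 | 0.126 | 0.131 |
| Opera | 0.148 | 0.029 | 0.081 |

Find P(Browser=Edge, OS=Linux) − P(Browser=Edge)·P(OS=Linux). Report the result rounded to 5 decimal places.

0.02500

P(Browser=Edge) = 0.022 + 0.126 + 0.131 = 0.279.
P(OS=Linux) = 0.051 + 0.085 + 0.071 + 0.126 + 0.029 = 0.362.
P(Browser=Edge, OS=Linux) − P(Browser=Edge)P(OS=Linux) = 0.126 − 0.279×0.362 = 0.02500.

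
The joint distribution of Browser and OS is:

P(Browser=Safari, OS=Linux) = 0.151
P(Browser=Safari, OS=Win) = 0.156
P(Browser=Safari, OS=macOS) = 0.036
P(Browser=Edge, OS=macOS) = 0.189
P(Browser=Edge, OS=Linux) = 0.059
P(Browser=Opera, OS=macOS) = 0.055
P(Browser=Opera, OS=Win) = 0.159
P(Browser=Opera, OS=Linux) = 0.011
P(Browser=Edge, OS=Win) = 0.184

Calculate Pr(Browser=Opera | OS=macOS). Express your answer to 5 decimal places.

0.19643

P(OS=macOS) = 0.036 + 0.189 + 0.055 = 0.280.
P(Browser=Opera | OS=macOS) = 0.055/0.280 = 0.19643.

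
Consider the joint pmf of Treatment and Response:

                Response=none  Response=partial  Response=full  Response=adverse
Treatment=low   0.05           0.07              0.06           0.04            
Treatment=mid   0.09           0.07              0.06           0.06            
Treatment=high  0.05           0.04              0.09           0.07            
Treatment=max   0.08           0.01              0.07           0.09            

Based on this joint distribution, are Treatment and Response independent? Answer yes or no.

P(Treatment=max) = 0.25 and P(Response=partial) = 0.19, so their product is 0.0475, but P(Treatment=max, Response=partial) = 0.01. Since these differ, Treatment and Response are not independent.

no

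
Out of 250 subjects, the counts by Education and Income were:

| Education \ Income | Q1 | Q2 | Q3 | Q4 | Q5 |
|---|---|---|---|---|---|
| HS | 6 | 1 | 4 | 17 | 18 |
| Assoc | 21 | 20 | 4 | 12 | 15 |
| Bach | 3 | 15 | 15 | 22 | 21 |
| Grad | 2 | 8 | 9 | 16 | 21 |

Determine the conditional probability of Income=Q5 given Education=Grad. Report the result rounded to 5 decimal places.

0.37500

Total with Education=Grad: 2 + 8 + 9 + 16 + 21 = 56.
P(Income=Q5 | Education=Grad) = 21/56 = 0.37500.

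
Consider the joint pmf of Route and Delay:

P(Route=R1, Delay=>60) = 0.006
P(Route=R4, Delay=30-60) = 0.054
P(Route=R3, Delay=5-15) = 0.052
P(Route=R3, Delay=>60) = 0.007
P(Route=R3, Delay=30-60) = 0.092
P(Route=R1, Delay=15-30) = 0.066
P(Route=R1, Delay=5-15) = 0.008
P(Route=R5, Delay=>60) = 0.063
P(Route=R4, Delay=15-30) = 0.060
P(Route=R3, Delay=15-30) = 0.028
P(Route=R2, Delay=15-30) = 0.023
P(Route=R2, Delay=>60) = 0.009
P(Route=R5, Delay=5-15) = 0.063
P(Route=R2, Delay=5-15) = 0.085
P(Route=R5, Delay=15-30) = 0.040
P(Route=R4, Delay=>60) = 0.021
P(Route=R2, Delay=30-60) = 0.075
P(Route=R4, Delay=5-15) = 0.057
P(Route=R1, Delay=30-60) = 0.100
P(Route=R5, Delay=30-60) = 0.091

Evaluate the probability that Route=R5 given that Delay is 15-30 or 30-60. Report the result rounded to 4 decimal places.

0.2083

P(Delay=15-30) = 0.066 + 0.023 + 0.028 + 0.060 + 0.040 = 0.217.
P(Delay=30-60) = 0.100 + 0.075 + 0.092 + 0.054 + 0.091 = 0.412.
P(Delay ∈ {15-30, 30-60}) = 0.217 + 0.412 = 0.629; P(Route=R5, Delay ∈ {15-30, 30-60}) = 0.040 + 0.091 = 0.131.
P(Route=R5 | Delay ∈ {15-30, 30-60}) = 0.131/0.629 = 0.2083.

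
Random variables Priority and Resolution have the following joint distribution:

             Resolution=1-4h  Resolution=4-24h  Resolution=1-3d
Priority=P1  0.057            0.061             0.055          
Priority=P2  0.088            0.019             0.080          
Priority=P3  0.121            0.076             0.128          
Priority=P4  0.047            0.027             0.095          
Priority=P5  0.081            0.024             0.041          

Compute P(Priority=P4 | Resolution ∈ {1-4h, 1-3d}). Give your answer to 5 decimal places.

P(Resolution=1-4h) = 0.057 + 0.088 + 0.121 + 0.047 + 0.081 = 0.394.
P(Resolution=1-3d) = 0.055 + 0.080 + 0.128 + 0.095 + 0.041 = 0.399.
P(Resolution ∈ {1-4h, 1-3d}) = 0.394 + 0.399 = 0.793; P(Priority=P4, Resolution ∈ {1-4h, 1-3d}) = 0.047 + 0.095 = 0.142.
P(Priority=P4 | Resolution ∈ {1-4h, 1-3d}) = 0.142/0.793 = 0.17907.

0.17907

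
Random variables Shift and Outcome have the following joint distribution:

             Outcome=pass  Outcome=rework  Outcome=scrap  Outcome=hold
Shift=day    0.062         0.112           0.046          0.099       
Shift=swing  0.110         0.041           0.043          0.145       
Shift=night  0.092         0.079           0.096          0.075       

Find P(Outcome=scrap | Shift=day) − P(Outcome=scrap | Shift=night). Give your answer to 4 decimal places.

-0.1365

P(Shift=day) = 0.062 + 0.112 + 0.046 + 0.099 = 0.319; P(Outcome=scrap | Shift=day) = 0.046/0.319 = 0.14420.
P(Shift=night) = 0.092 + 0.079 + 0.096 + 0.075 = 0.342; P(Outcome=scrap | Shift=night) = 0.096/0.342 = 0.28070.
Difference = -0.1365.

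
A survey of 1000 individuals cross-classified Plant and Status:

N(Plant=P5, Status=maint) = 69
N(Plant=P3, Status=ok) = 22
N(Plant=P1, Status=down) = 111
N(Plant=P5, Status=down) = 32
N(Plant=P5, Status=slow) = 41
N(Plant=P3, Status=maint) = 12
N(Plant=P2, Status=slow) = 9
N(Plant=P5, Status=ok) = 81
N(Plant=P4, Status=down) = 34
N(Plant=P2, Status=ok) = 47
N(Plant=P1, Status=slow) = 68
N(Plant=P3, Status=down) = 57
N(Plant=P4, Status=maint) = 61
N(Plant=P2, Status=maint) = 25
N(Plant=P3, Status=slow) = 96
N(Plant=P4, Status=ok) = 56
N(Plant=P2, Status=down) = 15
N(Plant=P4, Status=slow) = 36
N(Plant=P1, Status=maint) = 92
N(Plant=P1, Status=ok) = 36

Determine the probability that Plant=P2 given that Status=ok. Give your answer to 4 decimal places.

Total with Status=ok: 36 + 47 + 22 + 56 + 81 = 242.
P(Plant=P2 | Status=ok) = 47/242 = 0.1942.

0.1942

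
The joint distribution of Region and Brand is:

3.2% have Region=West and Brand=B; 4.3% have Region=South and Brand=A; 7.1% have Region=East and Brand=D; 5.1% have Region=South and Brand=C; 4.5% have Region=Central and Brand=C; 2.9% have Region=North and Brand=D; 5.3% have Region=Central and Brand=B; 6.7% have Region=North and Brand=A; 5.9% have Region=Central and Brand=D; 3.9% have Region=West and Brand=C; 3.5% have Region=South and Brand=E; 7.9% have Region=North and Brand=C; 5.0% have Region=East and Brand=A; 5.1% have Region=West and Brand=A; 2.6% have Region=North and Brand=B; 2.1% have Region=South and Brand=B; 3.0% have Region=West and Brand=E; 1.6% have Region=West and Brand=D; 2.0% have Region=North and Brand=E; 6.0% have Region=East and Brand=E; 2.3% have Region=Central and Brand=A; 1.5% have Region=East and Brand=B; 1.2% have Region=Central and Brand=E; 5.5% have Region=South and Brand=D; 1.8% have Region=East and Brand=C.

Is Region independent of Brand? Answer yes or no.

P(Region=East) = 0.214 and P(Brand=C) = 0.232, so their product is 0.04965, but P(Region=East, Brand=C) = 0.018. Since these differ, Region and Brand are not independent.

no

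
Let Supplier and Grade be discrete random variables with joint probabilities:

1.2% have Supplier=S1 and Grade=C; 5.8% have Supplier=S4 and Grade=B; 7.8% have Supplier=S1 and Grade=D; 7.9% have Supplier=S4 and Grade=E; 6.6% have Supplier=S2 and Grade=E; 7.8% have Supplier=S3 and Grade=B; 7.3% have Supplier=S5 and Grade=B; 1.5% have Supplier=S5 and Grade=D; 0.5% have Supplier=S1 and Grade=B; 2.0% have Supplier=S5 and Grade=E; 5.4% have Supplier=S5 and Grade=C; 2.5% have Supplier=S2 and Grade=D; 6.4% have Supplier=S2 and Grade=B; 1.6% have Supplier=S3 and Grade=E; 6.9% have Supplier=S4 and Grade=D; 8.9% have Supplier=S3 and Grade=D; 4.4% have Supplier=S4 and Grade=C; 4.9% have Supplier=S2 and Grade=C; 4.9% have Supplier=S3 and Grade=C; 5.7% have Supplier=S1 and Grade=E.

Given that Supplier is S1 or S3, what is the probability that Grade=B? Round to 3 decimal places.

0.216

P(Supplier=S1) = 0.005 + 0.012 + 0.078 + 0.057 = 0.152.
P(Supplier=S3) = 0.078 + 0.049 + 0.089 + 0.016 = 0.232.
P(Supplier ∈ {S1, S3}) = 0.152 + 0.232 = 0.384; P(Grade=B, Supplier ∈ {S1, S3}) = 0.005 + 0.078 = 0.083.
P(Grade=B | Supplier ∈ {S1, S3}) = 0.083/0.384 = 0.216.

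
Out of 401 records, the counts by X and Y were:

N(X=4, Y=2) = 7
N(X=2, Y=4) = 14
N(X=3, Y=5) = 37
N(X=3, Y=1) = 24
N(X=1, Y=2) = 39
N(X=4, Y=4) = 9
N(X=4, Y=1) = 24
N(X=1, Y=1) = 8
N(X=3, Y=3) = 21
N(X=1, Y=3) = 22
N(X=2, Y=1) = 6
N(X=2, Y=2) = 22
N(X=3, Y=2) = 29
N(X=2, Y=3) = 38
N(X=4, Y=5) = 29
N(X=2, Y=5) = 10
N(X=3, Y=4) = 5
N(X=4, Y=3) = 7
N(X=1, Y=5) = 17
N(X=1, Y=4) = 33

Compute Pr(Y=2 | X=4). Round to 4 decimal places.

0.0921

Total with X=4: 24 + 7 + 7 + 9 + 29 = 76.
P(Y=2 | X=4) = 7/76 = 0.0921.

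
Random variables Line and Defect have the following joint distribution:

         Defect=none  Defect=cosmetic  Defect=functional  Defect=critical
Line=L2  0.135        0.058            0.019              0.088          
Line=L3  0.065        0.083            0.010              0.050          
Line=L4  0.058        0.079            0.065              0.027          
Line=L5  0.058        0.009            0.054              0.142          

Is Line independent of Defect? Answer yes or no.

P(Line=L5) = 0.263 and P(Defect=critical) = 0.307, so their product is 0.08074, but P(Line=L5, Defect=critical) = 0.142. Since these differ, Line and Defect are not independent.

no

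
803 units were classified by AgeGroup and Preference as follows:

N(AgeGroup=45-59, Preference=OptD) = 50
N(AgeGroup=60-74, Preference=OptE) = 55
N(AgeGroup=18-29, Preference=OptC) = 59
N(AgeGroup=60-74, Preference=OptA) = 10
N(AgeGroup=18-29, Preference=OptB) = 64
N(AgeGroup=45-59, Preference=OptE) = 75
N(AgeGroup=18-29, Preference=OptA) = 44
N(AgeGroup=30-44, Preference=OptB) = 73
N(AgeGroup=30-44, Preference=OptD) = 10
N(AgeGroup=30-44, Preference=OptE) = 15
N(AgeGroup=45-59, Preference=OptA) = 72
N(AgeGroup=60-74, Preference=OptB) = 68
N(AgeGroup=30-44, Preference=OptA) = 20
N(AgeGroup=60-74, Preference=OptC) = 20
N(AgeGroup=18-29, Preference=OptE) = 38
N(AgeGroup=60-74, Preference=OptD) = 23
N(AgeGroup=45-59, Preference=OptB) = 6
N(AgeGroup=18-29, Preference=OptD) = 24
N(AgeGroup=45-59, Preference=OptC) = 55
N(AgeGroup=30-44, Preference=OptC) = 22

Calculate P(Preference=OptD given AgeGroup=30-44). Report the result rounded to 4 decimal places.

Total with AgeGroup=30-44: 20 + 73 + 22 + 10 + 15 = 140.
P(Preference=OptD | AgeGroup=30-44) = 10/140 = 0.0714.

0.0714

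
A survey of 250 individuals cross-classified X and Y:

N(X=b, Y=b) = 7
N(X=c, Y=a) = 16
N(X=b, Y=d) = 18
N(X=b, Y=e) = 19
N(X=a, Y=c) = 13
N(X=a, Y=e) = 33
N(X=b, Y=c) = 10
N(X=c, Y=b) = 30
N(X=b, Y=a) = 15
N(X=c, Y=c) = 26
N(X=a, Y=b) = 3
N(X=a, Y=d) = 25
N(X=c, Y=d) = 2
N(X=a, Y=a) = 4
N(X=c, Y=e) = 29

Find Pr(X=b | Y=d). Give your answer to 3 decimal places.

0.400

Total with Y=d: 25 + 18 + 2 = 45.
P(X=b | Y=d) = 18/45 = 0.400.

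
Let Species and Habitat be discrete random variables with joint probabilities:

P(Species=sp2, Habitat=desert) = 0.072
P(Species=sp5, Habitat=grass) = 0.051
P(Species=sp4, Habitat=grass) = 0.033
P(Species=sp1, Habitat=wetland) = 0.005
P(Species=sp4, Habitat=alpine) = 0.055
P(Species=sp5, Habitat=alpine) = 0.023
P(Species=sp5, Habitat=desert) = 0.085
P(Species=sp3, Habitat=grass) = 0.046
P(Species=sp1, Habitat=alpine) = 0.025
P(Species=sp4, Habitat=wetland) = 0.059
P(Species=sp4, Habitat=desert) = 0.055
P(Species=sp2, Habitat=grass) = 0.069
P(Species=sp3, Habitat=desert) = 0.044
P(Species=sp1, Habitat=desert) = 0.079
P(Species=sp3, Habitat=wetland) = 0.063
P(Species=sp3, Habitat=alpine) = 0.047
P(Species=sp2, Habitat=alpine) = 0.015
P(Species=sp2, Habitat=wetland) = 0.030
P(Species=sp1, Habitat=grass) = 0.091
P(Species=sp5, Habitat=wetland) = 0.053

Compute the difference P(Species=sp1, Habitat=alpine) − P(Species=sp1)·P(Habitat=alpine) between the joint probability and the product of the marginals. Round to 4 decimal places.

-0.0080

P(Species=sp1) = 0.091 + 0.005 + 0.079 + 0.025 = 0.200.
P(Habitat=alpine) = 0.025 + 0.015 + 0.047 + 0.055 + 0.023 = 0.165.
P(Species=sp1, Habitat=alpine) − P(Species=sp1)P(Habitat=alpine) = 0.025 − 0.200×0.165 = -0.0080.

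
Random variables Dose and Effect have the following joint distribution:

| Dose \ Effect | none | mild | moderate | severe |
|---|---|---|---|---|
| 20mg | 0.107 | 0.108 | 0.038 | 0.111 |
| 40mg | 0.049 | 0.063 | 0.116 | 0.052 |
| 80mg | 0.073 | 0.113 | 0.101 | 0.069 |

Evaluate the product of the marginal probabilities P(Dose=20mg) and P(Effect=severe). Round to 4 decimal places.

0.0844

P(Dose=20mg) = 0.107 + 0.108 + 0.038 + 0.111 = 0.364.
P(Effect=severe) = 0.111 + 0.052 + 0.069 = 0.232.
Product: 0.364 × 0.232 = 0.0844.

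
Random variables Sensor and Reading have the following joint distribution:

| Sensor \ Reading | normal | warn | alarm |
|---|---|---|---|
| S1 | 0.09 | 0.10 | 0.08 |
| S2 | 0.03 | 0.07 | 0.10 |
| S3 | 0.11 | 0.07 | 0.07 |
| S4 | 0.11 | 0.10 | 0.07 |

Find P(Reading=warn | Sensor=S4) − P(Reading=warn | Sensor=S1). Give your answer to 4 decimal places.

P(Sensor=S4) = 0.11 + 0.10 + 0.07 = 0.28; P(Reading=warn | Sensor=S4) = 0.10/0.28 = 0.35714.
P(Sensor=S1) = 0.09 + 0.10 + 0.08 = 0.27; P(Reading=warn | Sensor=S1) = 0.10/0.27 = 0.37037.
Difference = -0.0132.

-0.0132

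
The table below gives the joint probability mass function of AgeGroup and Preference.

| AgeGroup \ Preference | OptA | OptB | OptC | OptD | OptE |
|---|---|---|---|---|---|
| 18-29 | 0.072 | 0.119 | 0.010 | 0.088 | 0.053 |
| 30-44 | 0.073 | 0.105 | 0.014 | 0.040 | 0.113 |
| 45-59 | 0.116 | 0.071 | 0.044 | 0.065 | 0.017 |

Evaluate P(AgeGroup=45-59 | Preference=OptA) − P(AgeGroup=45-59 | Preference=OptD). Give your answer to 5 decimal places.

0.10766

P(Preference=OptA) = 0.072 + 0.073 + 0.116 = 0.261; P(AgeGroup=45-59 | Preference=OptA) = 0.116/0.261 = 0.444444.
P(Preference=OptD) = 0.088 + 0.040 + 0.065 = 0.193; P(AgeGroup=45-59 | Preference=OptD) = 0.065/0.193 = 0.336788.
Difference = 0.10766.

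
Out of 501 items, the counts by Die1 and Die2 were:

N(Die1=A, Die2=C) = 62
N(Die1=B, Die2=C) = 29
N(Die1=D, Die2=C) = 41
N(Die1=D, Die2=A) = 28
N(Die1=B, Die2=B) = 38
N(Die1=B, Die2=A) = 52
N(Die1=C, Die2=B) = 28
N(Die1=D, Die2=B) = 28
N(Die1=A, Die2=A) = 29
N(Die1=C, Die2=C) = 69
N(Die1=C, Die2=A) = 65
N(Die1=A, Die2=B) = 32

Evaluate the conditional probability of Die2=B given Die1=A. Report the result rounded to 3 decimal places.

0.260

Total with Die1=A: 29 + 32 + 62 = 123.
P(Die2=B | Die1=A) = 32/123 = 0.260.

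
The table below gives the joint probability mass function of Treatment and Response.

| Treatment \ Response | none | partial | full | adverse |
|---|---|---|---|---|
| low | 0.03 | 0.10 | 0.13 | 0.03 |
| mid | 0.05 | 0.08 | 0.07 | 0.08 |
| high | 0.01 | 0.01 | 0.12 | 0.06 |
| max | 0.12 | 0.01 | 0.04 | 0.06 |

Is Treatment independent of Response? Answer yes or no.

no

P(Treatment=max) = 0.23 and P(Response=none) = 0.21, so their product is 0.0483, but P(Treatment=max, Response=none) = 0.12. Since these differ, Treatment and Response are not independent.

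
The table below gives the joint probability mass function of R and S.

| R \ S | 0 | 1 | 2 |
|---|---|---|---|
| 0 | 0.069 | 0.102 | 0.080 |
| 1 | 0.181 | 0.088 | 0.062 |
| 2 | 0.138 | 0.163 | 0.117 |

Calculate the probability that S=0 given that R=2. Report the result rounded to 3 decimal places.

P(R=2) = 0.138 + 0.163 + 0.117 = 0.418.
P(S=0 | R=2) = 0.138/0.418 = 0.330.

0.330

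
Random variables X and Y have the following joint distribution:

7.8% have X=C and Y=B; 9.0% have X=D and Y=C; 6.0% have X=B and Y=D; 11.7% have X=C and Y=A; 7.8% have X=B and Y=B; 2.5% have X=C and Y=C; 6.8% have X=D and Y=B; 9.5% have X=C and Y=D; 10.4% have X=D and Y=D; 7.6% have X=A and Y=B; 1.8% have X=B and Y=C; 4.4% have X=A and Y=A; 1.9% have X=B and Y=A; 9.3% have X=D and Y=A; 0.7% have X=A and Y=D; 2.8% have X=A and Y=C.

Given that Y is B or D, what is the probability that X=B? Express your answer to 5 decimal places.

0.24382

P(Y=B) = 0.076 + 0.078 + 0.078 + 0.068 = 0.300.
P(Y=D) = 0.007 + 0.060 + 0.095 + 0.104 = 0.266.
P(Y ∈ {B, D}) = 0.300 + 0.266 = 0.566; P(X=B, Y ∈ {B, D}) = 0.078 + 0.060 = 0.138.
P(X=B | Y ∈ {B, D}) = 0.138/0.566 = 0.24382.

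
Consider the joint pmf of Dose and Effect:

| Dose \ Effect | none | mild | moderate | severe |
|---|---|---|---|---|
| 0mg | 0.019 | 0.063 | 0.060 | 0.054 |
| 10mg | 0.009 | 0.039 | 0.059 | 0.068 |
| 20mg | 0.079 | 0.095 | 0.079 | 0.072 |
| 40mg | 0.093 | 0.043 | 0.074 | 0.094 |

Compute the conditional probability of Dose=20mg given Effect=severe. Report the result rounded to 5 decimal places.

0.25000

P(Effect=severe) = 0.054 + 0.068 + 0.072 + 0.094 = 0.288.
P(Dose=20mg | Effect=severe) = 0.072/0.288 = 0.25000.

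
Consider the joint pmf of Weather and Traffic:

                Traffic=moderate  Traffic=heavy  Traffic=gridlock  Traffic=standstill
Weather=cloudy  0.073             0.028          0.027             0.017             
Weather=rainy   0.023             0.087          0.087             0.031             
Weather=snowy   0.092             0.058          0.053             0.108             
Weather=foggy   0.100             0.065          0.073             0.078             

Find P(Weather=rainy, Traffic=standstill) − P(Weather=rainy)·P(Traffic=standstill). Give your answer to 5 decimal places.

-0.02235

P(Weather=rainy) = 0.023 + 0.087 + 0.087 + 0.031 = 0.228.
P(Traffic=standstill) = 0.017 + 0.031 + 0.108 + 0.078 = 0.234.
P(Weather=rainy, Traffic=standstill) − P(Weather=rainy)P(Traffic=standstill) = 0.031 − 0.228×0.234 = -0.02235.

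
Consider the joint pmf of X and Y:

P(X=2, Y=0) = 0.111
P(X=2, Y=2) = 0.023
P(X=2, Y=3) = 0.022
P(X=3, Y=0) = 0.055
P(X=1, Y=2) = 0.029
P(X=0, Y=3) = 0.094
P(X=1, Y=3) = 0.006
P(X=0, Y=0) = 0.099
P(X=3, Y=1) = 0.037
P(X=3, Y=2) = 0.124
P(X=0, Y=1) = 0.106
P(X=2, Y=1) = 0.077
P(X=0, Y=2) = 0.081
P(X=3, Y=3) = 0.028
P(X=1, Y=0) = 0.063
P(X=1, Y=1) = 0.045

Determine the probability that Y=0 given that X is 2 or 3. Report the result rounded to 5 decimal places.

P(X=2) = 0.111 + 0.077 + 0.023 + 0.022 = 0.233.
P(X=3) = 0.055 + 0.037 + 0.124 + 0.028 = 0.244.
P(X ∈ {2, 3}) = 0.233 + 0.244 = 0.477; P(Y=0, X ∈ {2, 3}) = 0.111 + 0.055 = 0.166.
P(Y=0 | X ∈ {2, 3}) = 0.166/0.477 = 0.34801.

0.34801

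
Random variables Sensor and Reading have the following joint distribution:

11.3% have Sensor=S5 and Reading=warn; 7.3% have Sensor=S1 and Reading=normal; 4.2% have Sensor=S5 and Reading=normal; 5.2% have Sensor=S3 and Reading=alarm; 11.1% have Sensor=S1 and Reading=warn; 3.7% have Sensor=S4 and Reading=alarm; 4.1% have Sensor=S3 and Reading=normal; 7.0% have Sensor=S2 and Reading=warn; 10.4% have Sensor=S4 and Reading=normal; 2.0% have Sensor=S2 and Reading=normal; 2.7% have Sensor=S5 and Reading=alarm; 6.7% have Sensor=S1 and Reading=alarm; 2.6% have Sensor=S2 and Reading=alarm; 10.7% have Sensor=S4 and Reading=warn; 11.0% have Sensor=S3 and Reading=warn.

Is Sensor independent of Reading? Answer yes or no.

P(Sensor=S4) = 0.248 and P(Reading=normal) = 0.280, so their product is 0.06944, but P(Sensor=S4, Reading=normal) = 0.104. Since these differ, Sensor and Reading are not independent.

no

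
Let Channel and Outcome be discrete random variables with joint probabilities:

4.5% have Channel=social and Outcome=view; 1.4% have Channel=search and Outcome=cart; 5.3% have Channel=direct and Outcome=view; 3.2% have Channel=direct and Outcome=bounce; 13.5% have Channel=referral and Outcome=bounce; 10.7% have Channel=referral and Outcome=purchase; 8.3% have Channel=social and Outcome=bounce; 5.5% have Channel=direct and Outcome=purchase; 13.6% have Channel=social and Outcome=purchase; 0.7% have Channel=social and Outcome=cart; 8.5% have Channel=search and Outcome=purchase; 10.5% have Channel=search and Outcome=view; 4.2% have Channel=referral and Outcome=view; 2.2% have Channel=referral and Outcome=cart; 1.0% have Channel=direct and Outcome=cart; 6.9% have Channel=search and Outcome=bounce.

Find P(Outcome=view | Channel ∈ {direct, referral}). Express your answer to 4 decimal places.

P(Channel=direct) = 0.032 + 0.053 + 0.010 + 0.055 = 0.150.
P(Channel=referral) = 0.135 + 0.042 + 0.022 + 0.107 = 0.306.
P(Channel ∈ {direct, referral}) = 0.150 + 0.306 = 0.456; P(Outcome=view, Channel ∈ {direct, referral}) = 0.053 + 0.042 = 0.095.
P(Outcome=view | Channel ∈ {direct, referral}) = 0.095/0.456 = 0.2083.

0.2083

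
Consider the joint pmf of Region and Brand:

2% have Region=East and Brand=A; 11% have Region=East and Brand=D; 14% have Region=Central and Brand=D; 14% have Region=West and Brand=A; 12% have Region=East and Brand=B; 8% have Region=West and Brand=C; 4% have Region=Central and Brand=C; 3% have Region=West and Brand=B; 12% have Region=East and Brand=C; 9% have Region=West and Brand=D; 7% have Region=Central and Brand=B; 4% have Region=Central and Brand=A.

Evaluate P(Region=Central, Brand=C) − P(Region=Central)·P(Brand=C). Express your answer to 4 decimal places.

P(Region=Central) = 0.04 + 0.07 + 0.04 + 0.14 = 0.29.
P(Brand=C) = 0.12 + 0.08 + 0.04 = 0.24.
P(Region=Central, Brand=C) − P(Region=Central)P(Brand=C) = 0.04 − 0.29×0.24 = -0.0296.

-0.0296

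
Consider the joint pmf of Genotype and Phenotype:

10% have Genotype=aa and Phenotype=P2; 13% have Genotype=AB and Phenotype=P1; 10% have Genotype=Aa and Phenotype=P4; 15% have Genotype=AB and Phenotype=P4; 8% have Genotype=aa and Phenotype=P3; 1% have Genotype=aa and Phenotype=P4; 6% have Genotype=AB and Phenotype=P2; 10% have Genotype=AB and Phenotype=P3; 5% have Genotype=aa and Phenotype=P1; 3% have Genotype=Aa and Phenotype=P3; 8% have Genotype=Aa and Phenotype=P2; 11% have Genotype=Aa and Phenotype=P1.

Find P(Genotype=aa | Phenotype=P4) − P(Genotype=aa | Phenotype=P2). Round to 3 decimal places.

P(Phenotype=P4) = 0.10 + 0.01 + 0.15 = 0.26; P(Genotype=aa | Phenotype=P4) = 0.01/0.26 = 0.0385.
P(Phenotype=P2) = 0.08 + 0.10 + 0.06 = 0.24; P(Genotype=aa | Phenotype=P2) = 0.10/0.24 = 0.4167.
Difference = -0.378.

-0.378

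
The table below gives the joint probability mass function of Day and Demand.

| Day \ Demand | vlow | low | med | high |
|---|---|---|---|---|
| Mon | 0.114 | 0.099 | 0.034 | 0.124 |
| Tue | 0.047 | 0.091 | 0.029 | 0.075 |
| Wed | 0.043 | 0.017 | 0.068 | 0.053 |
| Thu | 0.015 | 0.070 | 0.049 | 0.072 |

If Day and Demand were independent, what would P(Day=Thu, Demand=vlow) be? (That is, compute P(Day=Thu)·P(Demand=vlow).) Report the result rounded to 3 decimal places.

P(Day=Thu) = 0.015 + 0.070 + 0.049 + 0.072 = 0.206.
P(Demand=vlow) = 0.114 + 0.047 + 0.043 + 0.015 = 0.219.
Product: 0.206 × 0.219 = 0.045.

0.045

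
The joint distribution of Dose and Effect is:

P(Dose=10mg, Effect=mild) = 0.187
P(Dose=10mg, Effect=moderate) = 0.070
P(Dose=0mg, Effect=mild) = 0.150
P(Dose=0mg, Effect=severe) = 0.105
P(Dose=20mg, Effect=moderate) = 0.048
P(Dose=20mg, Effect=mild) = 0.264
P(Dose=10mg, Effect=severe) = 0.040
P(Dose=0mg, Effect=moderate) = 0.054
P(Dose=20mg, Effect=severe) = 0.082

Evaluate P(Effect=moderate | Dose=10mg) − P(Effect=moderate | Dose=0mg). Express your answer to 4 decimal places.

0.0609

P(Dose=10mg) = 0.187 + 0.070 + 0.040 = 0.297; P(Effect=moderate | Dose=10mg) = 0.070/0.297 = 0.23569.
P(Dose=0mg) = 0.150 + 0.054 + 0.105 = 0.309; P(Effect=moderate | Dose=0mg) = 0.054/0.309 = 0.17476.
Difference = 0.0609.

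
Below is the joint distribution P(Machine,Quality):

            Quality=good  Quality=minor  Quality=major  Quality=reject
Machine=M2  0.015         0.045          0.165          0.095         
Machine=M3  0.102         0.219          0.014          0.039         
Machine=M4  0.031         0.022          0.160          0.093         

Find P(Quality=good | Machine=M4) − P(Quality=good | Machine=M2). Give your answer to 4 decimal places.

P(Machine=M4) = 0.031 + 0.022 + 0.160 + 0.093 = 0.306; P(Quality=good | Machine=M4) = 0.031/0.306 = 0.10131.
P(Machine=M2) = 0.015 + 0.045 + 0.165 + 0.095 = 0.320; P(Quality=good | Machine=M2) = 0.015/0.320 = 0.04688.
Difference = 0.0544.

0.0544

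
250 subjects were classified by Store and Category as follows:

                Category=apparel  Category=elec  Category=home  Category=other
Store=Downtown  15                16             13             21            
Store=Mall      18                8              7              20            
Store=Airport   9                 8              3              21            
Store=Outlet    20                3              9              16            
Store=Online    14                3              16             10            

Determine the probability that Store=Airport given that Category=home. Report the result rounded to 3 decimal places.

Total with Category=home: 13 + 7 + 3 + 9 + 16 = 48.
P(Store=Airport | Category=home) = 3/48 = 0.063.

0.063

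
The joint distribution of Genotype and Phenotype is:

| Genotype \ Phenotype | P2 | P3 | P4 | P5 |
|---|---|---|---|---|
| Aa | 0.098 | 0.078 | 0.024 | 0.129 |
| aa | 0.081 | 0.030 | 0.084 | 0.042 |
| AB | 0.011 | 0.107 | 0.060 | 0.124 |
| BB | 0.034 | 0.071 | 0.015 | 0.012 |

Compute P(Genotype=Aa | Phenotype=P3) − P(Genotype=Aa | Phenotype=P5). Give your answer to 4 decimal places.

-0.1475

P(Phenotype=P3) = 0.078 + 0.030 + 0.107 + 0.071 = 0.286; P(Genotype=Aa | Phenotype=P3) = 0.078/0.286 = 0.27273.
P(Phenotype=P5) = 0.129 + 0.042 + 0.124 + 0.012 = 0.307; P(Genotype=Aa | Phenotype=P5) = 0.129/0.307 = 0.42020.
Difference = -0.1475.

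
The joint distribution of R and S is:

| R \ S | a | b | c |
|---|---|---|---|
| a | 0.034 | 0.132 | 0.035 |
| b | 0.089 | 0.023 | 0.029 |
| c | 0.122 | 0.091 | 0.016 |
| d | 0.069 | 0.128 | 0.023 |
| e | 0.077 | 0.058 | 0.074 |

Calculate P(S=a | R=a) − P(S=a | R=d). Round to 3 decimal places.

P(R=a) = 0.034 + 0.132 + 0.035 = 0.201; P(S=a | R=a) = 0.034/0.201 = 0.1692.
P(R=d) = 0.069 + 0.128 + 0.023 = 0.220; P(S=a | R=d) = 0.069/0.220 = 0.3136.
Difference = -0.144.

-0.144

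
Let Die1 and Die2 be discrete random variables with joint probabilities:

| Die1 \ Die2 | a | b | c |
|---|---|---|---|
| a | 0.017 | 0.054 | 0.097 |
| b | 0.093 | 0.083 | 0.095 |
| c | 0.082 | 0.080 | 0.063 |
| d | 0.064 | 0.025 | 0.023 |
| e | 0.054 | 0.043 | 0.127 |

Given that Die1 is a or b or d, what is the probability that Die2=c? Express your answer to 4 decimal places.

P(Die1=a) = 0.017 + 0.054 + 0.097 = 0.168.
P(Die1=b) = 0.093 + 0.083 + 0.095 = 0.271.
P(Die1=d) = 0.064 + 0.025 + 0.023 = 0.112.
P(Die1 ∈ {a, b, d}) = 0.168 + 0.271 + 0.112 = 0.551; P(Die2=c, Die1 ∈ {a, b, d}) = 0.097 + 0.095 + 0.023 = 0.215.
P(Die2=c | Die1 ∈ {a, b, d}) = 0.215/0.551 = 0.3902.

0.3902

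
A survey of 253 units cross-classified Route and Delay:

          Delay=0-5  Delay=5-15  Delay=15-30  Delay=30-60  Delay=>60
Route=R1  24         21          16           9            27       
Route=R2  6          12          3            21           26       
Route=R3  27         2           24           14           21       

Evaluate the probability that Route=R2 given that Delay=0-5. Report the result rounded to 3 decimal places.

0.105

Total with Delay=0-5: 24 + 6 + 27 = 57.
P(Route=R2 | Delay=0-5) = 6/57 = 0.105.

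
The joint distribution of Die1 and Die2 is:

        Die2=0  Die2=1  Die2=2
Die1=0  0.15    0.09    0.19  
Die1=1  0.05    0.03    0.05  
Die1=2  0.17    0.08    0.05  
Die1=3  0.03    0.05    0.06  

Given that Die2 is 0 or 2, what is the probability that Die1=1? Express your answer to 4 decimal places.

0.1333

P(Die2=0) = 0.15 + 0.05 + 0.17 + 0.03 = 0.40.
P(Die2=2) = 0.19 + 0.05 + 0.05 + 0.06 = 0.35.
P(Die2 ∈ {0, 2}) = 0.40 + 0.35 = 0.75; P(Die1=1, Die2 ∈ {0, 2}) = 0.05 + 0.05 = 0.10.
P(Die1=1 | Die2 ∈ {0, 2}) = 0.10/0.75 = 0.1333.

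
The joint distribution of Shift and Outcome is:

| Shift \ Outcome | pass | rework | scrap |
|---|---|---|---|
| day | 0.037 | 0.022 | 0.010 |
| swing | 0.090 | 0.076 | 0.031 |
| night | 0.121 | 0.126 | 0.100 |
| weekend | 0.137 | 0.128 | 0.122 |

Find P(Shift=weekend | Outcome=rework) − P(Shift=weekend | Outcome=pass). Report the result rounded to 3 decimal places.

0.008

P(Outcome=rework) = 0.022 + 0.076 + 0.126 + 0.128 = 0.352; P(Shift=weekend | Outcome=rework) = 0.128/0.352 = 0.3636.
P(Outcome=pass) = 0.037 + 0.090 + 0.121 + 0.137 = 0.385; P(Shift=weekend | Outcome=pass) = 0.137/0.385 = 0.3558.
Difference = 0.008.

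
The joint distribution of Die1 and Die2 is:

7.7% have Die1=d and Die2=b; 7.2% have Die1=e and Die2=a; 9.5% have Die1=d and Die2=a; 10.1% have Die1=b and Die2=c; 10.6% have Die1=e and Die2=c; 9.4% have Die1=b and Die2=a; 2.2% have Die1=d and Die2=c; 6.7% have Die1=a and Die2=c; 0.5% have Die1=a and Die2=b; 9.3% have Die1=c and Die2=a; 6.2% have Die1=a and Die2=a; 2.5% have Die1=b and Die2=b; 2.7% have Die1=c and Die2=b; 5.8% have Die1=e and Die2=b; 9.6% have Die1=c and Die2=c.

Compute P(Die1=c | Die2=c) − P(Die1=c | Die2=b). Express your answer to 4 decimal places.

P(Die2=c) = 0.067 + 0.101 + 0.096 + 0.022 + 0.106 = 0.392; P(Die1=c | Die2=c) = 0.096/0.392 = 0.24490.
P(Die2=b) = 0.005 + 0.025 + 0.027 + 0.077 + 0.058 = 0.192; P(Die1=c | Die2=b) = 0.027/0.192 = 0.14063.
Difference = 0.1043.

0.1043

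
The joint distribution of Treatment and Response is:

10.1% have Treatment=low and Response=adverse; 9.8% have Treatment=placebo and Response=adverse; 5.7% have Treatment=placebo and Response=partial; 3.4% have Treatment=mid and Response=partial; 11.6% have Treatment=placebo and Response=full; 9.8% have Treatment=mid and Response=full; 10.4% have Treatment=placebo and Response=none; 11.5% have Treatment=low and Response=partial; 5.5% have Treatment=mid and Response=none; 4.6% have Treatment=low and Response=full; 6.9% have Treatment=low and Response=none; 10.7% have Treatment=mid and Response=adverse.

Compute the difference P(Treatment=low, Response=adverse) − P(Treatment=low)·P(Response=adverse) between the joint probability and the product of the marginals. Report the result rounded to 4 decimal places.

-0.0003

P(Treatment=low) = 0.069 + 0.115 + 0.046 + 0.101 = 0.331.
P(Response=adverse) = 0.098 + 0.101 + 0.107 = 0.306.
P(Treatment=low, Response=adverse) − P(Treatment=low)P(Response=adverse) = 0.101 − 0.331×0.306 = -0.0003.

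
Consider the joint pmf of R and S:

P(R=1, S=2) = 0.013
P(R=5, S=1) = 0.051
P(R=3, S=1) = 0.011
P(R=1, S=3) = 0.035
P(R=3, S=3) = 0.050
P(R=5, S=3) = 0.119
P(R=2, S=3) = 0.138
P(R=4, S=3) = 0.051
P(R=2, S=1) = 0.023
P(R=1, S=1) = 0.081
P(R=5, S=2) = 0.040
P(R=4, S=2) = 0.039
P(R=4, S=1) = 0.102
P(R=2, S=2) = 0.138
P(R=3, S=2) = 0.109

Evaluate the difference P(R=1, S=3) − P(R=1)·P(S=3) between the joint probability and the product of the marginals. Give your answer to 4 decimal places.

-0.0157

P(R=1) = 0.081 + 0.013 + 0.035 = 0.129.
P(S=3) = 0.035 + 0.138 + 0.050 + 0.051 + 0.119 = 0.393.
P(R=1, S=3) − P(R=1)P(S=3) = 0.035 − 0.129×0.393 = -0.0157.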